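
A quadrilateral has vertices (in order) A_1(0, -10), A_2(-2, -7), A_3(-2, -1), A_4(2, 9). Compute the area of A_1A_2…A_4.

Apply the surveyor's formula: 2A = Σ (x_i·y_{i+1} − x_{i+1}·y_i), indices taken mod 4.
Σ = (-20) + (-12) + (-16) + (-20) = -68
Area = |Σ|/2 = 34.

34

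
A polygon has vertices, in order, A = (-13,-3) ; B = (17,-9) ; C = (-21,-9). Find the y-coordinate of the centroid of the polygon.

-7

Apply the surveyor's formula. First the cross-terms c_i = x_i·y_{i+1} − x_{i+1}·y_i:
  168, -342, -54  ⇒  2A = -228, A = -114.
Then Σ (y_i + y_{i+1})·c_i = 4788, so ȳ = 4788 / (6·(-114)) = -7.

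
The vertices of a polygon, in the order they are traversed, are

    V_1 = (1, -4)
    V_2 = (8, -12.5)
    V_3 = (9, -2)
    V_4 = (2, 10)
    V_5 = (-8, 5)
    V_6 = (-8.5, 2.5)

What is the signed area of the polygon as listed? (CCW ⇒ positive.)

177

Σ = (19.5) + (96.5) + (94) + (90) + (22.5) + (31.5) = 354
Signed area = Σ/2 = 177 (positive ⇒ counter-clockwise traversal).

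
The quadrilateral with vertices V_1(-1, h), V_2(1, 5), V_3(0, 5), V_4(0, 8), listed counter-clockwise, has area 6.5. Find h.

Write out the shoelace sum; only the two edges meeting at V_1 involve h:
2·Area = [(0·h − (-1)·8) + ((-1)·5 − 1·h)] + 5
       = -1·h + 8 = 13
⇒ h = -5.

-5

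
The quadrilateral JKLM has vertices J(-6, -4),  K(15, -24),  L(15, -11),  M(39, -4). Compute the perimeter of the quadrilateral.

112

|JK| = √((21)² + (-20)²) = √841 = 29
|KL| = √((0)² + (13)²) = √169 = 13
|LM| = √((24)² + (7)²) = √625 = 25
|MJ| = √((-45)² + (0)²) = √2025 = 45
Perimeter = 29 + 13 + 25 + 45 = 112.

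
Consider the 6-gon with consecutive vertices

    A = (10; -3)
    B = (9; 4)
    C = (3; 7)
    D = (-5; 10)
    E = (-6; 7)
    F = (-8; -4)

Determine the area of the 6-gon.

176

A→B: (10)(4) − (9)(-3) = 67
B→C: (9)(7) − (3)(4) = 51
C→D: (3)(10) − (-5)(7) = 65
D→E: (-5)(7) − (-6)(10) = 25
E→F: (-6)(-4) − (-8)(7) = 80
F→A: (-8)(-3) − (10)(-4) = 64
Σ = 352
Area = |Σ|/2 = 176.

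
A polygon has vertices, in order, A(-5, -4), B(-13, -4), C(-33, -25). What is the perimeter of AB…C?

72

|AB| = √((-8)² + (0)²) = √64 = 8
|BC| = √((-20)² + (-21)²) = √841 = 29
|CA| = √((28)² + (21)²) = √1225 = 35
Perimeter = 8 + 29 + 35 = 72.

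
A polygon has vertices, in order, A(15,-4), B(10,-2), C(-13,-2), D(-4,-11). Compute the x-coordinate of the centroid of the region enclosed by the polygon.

Apply the shoelace (surveyor's) formula. First the cross-terms c_i = x_i·y_{i+1} − x_{i+1}·y_i:
  10, -46, 135, 181  ⇒  2A = 280, A = 140.
Then Σ (x_i + x_{i+1})·c_i = 84, so x̄ = 84 / (6·140) = 0.1.

0.1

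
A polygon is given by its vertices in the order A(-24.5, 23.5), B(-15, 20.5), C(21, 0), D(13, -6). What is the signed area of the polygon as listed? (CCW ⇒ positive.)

Cross-terms: -149.75, -430.5, -126, 158.5  ⇒  Σ = -547.75
Signed area = Σ/2 = -273.875 (negative ⇒ clockwise traversal).

-273.875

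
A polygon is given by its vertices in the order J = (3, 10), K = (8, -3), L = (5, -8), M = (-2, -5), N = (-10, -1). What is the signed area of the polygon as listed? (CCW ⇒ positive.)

Apply the surveyor's formula: 2A = Σ (x_i·y_{i+1} − x_{i+1}·y_i), indices taken mod 5.
J→K: (3)(-3) − (8)(10) = -89
K→L: (8)(-8) − (5)(-3) = -49
L→M: (5)(-5) − (-2)(-8) = -41
M→N: (-2)(-1) − (-10)(-5) = -48
N→J: (-10)(10) − (3)(-1) = -97
Σ = -324
Signed area = Σ/2 = -162 (negative ⇒ clockwise traversal).

-162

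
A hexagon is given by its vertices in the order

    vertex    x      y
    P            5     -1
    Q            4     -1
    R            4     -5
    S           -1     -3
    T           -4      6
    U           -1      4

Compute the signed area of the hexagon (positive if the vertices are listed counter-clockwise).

-40.5

P→Q: (5)(-1) − (4)(-1) = -1
Q→R: (4)(-5) − (4)(-1) = -16
R→S: (4)(-3) − (-1)(-5) = -17
S→T: (-1)(6) − (-4)(-3) = -18
T→U: (-4)(4) − (-1)(6) = -10
U→P: (-1)(-1) − (5)(4) = -19
Σ = -81
Signed area = Σ/2 = -40.5 (negative ⇒ clockwise traversal).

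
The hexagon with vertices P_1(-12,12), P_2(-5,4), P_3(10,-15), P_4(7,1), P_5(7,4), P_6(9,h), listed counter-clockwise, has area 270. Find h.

Write out the shoelace sum; only the two edges meeting at P_6 involve h:
2·Area = [(7·h − 9·4) + (9·12 − (-12)·h)] + 183
       = 19·h + 255 = 540
⇒ h = 15.

15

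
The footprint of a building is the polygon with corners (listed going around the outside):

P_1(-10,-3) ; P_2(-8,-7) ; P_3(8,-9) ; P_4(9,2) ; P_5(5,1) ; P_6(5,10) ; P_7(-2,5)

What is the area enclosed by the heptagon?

208

Apply the shoelace (surveyor's) formula: 2A = Σ (x_i·y_{i+1} − x_{i+1}·y_i), indices taken mod 7.
P_1→P_2: (-10)(-7) − (-8)(-3) = 46
P_2→P_3: (-8)(-9) − (8)(-7) = 128
P_3→P_4: (8)(2) − (9)(-9) = 97
P_4→P_5: (9)(1) − (5)(2) = -1
P_5→P_6: (5)(10) − (5)(1) = 45
P_6→P_7: (5)(5) − (-2)(10) = 45
P_7→P_1: (-2)(-3) − (-10)(5) = 56
Σ = 416
Area = |Σ|/2 = 208.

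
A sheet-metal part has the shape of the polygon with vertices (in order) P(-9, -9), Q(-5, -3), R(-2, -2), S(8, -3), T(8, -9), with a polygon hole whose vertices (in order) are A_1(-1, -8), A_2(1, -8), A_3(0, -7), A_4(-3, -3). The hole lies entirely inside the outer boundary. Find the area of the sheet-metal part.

Outer boundary:
Cross-terms: -18, 4, 22, -48, -153  ⇒  Σ = -193
Area = |Σ|/2 = 96.5.
Hole:
Apply Gauss's area formula: 2A = Σ (x_i·y_{i+1} − x_{i+1}·y_i), indices taken mod 4.
Σ = (16) + (-7) + (-21) + (21) = 9
Area = |Σ|/2 = 4.5.
Net area = 96.5 − 4.5 = 92.

92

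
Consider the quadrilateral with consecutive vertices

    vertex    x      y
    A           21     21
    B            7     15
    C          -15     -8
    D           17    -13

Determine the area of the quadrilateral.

649

Cross-terms: 168, 169, 331, 630  ⇒  Σ = 1298
Area = |Σ|/2 = 649.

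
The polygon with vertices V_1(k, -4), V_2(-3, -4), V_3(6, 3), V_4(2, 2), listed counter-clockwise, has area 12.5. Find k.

Write out the shoelace sum; only the two edges meeting at V_1 involve k:
2·Area = [(2·(-4) − k·2) + (k·(-4) − (-3)·(-4))] + 21
       = -6·k + 1 = 25
⇒ k = -4.

-4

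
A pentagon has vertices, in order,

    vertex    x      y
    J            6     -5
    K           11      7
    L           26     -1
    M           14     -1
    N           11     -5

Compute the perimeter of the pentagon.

|JK| = √((5)² + (12)²) = √169 = 13
|KL| = √((15)² + (-8)²) = √289 = 17
|LM| = √((-12)² + (0)²) = √144 = 12
|MN| = √((-3)² + (-4)²) = √25 = 5
|NJ| = √((-5)² + (0)²) = √25 = 5
Perimeter = 13 + 17 + 12 + 5 + 5 = 52.

52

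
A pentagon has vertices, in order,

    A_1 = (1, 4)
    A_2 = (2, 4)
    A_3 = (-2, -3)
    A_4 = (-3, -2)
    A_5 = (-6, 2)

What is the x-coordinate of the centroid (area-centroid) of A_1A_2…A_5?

-305/153

Apply the shoelace (surveyor's) formula. First the cross-terms c_i = x_i·y_{i+1} − x_{i+1}·y_i:
  -4, 2, -5, -18, -26  ⇒  2A = -51, A = -25.5.
Then Σ (x_i + x_{i+1})·c_i = 305, so x̄ = 305 / (6·(-25.5)) = -305/153.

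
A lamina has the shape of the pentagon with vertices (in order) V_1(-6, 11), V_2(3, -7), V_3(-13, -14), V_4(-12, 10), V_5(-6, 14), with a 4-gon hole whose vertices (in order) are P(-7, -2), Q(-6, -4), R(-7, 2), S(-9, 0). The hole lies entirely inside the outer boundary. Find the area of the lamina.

250

Outer boundary:
Apply the shoelace (surveyor's) formula: 2A = Σ (x_i·y_{i+1} − x_{i+1}·y_i), indices taken mod 5.
V_1→V_2: (-6)(-7) − (3)(11) = 9
V_2→V_3: (3)(-14) − (-13)(-7) = -133
V_3→V_4: (-13)(10) − (-12)(-14) = -298
V_4→V_5: (-12)(14) − (-6)(10) = -108
V_5→V_1: (-6)(11) − (-6)(14) = 18
Σ = -512
Area = |Σ|/2 = 256.
Hole:
Apply the shoelace formula: 2A = Σ (x_i·y_{i+1} − x_{i+1}·y_i), indices taken mod 4.
Σ = (16) + (-40) + (18) + (18) = 12
Area = |Σ|/2 = 6.
Net area = 256 − 6 = 250.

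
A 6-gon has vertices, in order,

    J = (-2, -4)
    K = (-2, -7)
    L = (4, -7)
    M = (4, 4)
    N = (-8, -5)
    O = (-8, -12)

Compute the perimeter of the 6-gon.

|JK| = √((0)² + (-3)²) = √9 = 3
|KL| = √((6)² + (0)²) = √36 = 6
|LM| = √((0)² + (11)²) = √121 = 11
|MN| = √((-12)² + (-9)²) = √225 = 15
|NO| = √((0)² + (-7)²) = √49 = 7
|OJ| = √((6)² + (8)²) = √100 = 10
Perimeter = 3 + 6 + 11 + 15 + 7 + 10 = 52.

52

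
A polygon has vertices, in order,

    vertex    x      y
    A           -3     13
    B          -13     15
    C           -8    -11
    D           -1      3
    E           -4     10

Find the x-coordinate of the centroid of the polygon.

Apply Gauss's area formula. First the cross-terms c_i = x_i·y_{i+1} − x_{i+1}·y_i:
  124, 263, -35, 2, -22  ⇒  2A = 332, A = 166.
Then Σ (x_i + x_{i+1})·c_i = -7048, so x̄ = -7048 / (6·166) = -1762/249.

-1762/249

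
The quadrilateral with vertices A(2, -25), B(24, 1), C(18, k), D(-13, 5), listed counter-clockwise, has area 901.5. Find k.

22

The doubled signed area Σ (x_i y_{i+1} − x_{i+1} y_i) is linear in k.
With k=0 it equals 989; the coefficient of k is 37 (from the two edges through C).
So 37·k + 989 = 2·901.5 = 1803 ⇒ k = 22.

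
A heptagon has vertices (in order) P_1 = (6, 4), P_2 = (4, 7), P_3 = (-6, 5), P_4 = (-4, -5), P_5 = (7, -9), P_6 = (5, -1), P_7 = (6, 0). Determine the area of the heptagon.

138.5

P_1→P_2: (6)(7) − (4)(4) = 26
P_2→P_3: (4)(5) − (-6)(7) = 62
P_3→P_4: (-6)(-5) − (-4)(5) = 50
P_4→P_5: (-4)(-9) − (7)(-5) = 71
P_5→P_6: (7)(-1) − (5)(-9) = 38
P_6→P_7: (5)(0) − (6)(-1) = 6
P_7→P_1: (6)(4) − (6)(0) = 24
Σ = 277
Area = |Σ|/2 = 138.5.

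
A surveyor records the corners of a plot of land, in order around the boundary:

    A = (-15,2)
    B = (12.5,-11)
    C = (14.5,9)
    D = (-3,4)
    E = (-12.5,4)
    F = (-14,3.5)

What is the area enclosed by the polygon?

Σ = (140) + (272) + (85) + (38) + (12.25) + (24.5) = 571.75
Area = |Σ|/2 = 285.875.

285.875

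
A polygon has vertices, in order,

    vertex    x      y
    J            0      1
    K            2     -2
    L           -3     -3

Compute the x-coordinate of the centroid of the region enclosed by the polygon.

Apply the shoelace (surveyor's) formula. First the cross-terms c_i = x_i·y_{i+1} − x_{i+1}·y_i:
  -2, -12, -3  ⇒  2A = -17, A = -8.5.
Then Σ (x_i + x_{i+1})·c_i = 17, so x̄ = 17 / (6·(-8.5)) = -1/3.

-1/3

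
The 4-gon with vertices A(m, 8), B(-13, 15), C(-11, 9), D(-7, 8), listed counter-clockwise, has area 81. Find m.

13

The doubled signed area Σ (x_i y_{i+1} − x_{i+1} y_i) is linear in m.
With m=0 it equals 71; the coefficient of m is 7 (from the two edges through A).
So 7·m + 71 = 2·81 = 162 ⇒ m = 13.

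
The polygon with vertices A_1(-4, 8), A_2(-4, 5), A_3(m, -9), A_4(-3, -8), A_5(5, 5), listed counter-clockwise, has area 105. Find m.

Write out the shoelace sum; only the two edges meeting at A_3 involve m:
2·Area = [((-4)·(-9) − m·5) + (m·(-8) − (-3)·(-9))] + 97
       = -13·m + 106 = 210
⇒ m = -8.

-8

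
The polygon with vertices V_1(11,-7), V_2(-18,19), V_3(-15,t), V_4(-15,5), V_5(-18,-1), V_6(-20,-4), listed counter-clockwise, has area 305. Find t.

Write out the shoelace sum; only the two edges meeting at V_3 involve t:
2·Area = [((-18)·t − (-15)·19) + ((-15)·5 − (-15)·t)] + 424
       = -3·t + 634 = 610
⇒ t = 8.

8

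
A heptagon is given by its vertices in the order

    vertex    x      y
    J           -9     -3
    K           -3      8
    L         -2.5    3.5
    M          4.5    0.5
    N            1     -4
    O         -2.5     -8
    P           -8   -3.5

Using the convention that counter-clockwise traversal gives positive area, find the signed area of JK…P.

Cross-terms: -81, 9.5, -17, -18.5, -18, -55.25, -7.5  ⇒  Σ = -187.75
Signed area = Σ/2 = -93.875 (negative ⇒ clockwise traversal).

-93.875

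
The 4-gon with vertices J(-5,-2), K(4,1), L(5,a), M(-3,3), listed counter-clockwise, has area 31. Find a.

4

Write out the shoelace sum; only the two edges meeting at L involve a:
2·Area = [(4·a − 5·1) + (5·3 − (-3)·a)] + 24
       = 7·a + 34 = 62
⇒ a = 4.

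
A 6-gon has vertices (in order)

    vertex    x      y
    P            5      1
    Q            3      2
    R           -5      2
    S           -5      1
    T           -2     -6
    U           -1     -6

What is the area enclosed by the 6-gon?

47.5

Apply Gauss's area formula: 2A = Σ (x_i·y_{i+1} − x_{i+1}·y_i), indices taken mod 6.
P→Q: (5)(2) − (3)(1) = 7
Q→R: (3)(2) − (-5)(2) = 16
R→S: (-5)(1) − (-5)(2) = 5
S→T: (-5)(-6) − (-2)(1) = 32
T→U: (-2)(-6) − (-1)(-6) = 6
U→P: (-1)(1) − (5)(-6) = 29
Σ = 95
Area = |Σ|/2 = 47.5.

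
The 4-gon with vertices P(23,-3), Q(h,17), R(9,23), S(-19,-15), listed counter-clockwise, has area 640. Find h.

13

Write out the shoelace sum; only the two edges meeting at Q involve h:
2·Area = [(23·17 − h·(-3)) + (h·23 − 9·17)] + 704
       = 26·h + 942 = 1280
⇒ h = 13.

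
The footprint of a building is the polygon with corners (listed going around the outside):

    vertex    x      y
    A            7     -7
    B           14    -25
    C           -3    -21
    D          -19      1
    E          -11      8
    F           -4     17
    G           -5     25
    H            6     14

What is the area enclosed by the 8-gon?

759.5

Apply Gauss's area formula: 2A = Σ (x_i·y_{i+1} − x_{i+1}·y_i), indices taken mod 8.
A→B: (7)(-25) − (14)(-7) = -77
B→C: (14)(-21) − (-3)(-25) = -369
C→D: (-3)(1) − (-19)(-21) = -402
D→E: (-19)(8) − (-11)(1) = -141
E→F: (-11)(17) − (-4)(8) = -155
F→G: (-4)(25) − (-5)(17) = -15
G→H: (-5)(14) − (6)(25) = -220
H→A: (6)(-7) − (7)(14) = -140
Σ = -1519
Area = |Σ|/2 = 759.5.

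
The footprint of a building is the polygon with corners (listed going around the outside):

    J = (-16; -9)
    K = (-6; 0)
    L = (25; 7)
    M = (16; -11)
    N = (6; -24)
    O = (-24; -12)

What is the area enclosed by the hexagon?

Apply the shoelace formula: 2A = Σ (x_i·y_{i+1} − x_{i+1}·y_i), indices taken mod 6.
J→K: (-16)(0) − (-6)(-9) = -54
K→L: (-6)(7) − (25)(0) = -42
L→M: (25)(-11) − (16)(7) = -387
M→N: (16)(-24) − (6)(-11) = -318
N→O: (6)(-12) − (-24)(-24) = -648
O→J: (-24)(-9) − (-16)(-12) = 24
Σ = -1425
Area = |Σ|/2 = 712.5.

712.5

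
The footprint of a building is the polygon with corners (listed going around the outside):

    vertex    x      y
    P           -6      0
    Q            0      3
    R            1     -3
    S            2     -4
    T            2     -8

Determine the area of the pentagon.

37.5

Apply Gauss's area formula: 2A = Σ (x_i·y_{i+1} − x_{i+1}·y_i), indices taken mod 5.
Cross-terms: -18, -3, 2, -8, -48  ⇒  Σ = -75
Area = |Σ|/2 = 37.5.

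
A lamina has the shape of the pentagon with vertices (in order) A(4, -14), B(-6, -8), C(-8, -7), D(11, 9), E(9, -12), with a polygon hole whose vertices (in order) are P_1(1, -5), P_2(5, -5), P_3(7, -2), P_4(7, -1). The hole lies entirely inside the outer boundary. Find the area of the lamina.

Outer boundary:
Σ = (-116) + (-22) + (5) + (-213) + (-78) = -424
Area = |Σ|/2 = 212.
Hole:
Apply the shoelace (surveyor's) formula: 2A = Σ (x_i·y_{i+1} − x_{i+1}·y_i), indices taken mod 4.
Σ = (20) + (25) + (7) + (-34) = 18
Area = |Σ|/2 = 9.
Net area = 212 − 9 = 203.

203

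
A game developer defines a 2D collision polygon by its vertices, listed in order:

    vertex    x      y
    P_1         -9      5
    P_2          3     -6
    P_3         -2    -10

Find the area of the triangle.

51.5

Apply Gauss's area formula: 2A = Σ (x_i·y_{i+1} − x_{i+1}·y_i), indices taken mod 3.
Σ = (39) + (-42) + (-100) = -103
Area = |Σ|/2 = 51.5.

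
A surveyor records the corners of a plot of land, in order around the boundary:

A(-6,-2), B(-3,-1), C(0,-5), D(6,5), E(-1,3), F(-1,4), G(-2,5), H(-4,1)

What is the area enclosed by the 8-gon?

51

Σ = (0) + (15) + (30) + (23) + (-1) + (3) + (18) + (14) = 102
Area = |Σ|/2 = 51.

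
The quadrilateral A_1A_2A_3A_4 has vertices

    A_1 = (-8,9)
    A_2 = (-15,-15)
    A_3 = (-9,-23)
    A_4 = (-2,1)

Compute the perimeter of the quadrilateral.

|A_1A_2| = √((-7)² + (-24)²) = √625 = 25
|A_2A_3| = √((6)² + (-8)²) = √100 = 10
|A_3A_4| = √((7)² + (24)²) = √625 = 25
|A_4A_1| = √((-6)² + (8)²) = √100 = 10
Perimeter = 25 + 10 + 25 + 10 = 70.

70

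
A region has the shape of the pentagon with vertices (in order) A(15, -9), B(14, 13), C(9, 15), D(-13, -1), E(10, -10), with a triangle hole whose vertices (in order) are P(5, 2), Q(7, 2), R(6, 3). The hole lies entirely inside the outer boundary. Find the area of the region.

Outer boundary:
Apply Gauss's area formula: 2A = Σ (x_i·y_{i+1} − x_{i+1}·y_i), indices taken mod 5.
A→B: (15)(13) − (14)(-9) = 321
B→C: (14)(15) − (9)(13) = 93
C→D: (9)(-1) − (-13)(15) = 186
D→E: (-13)(-10) − (10)(-1) = 140
E→A: (10)(-9) − (15)(-10) = 60
Σ = 800
Area = |Σ|/2 = 400.
Hole:
Apply Gauss's area formula: 2A = Σ (x_i·y_{i+1} − x_{i+1}·y_i), indices taken mod 3.
Σ = (-4) + (9) + (-3) = 2
Area = |Σ|/2 = 1.
Net area = 400 − 1 = 399.

399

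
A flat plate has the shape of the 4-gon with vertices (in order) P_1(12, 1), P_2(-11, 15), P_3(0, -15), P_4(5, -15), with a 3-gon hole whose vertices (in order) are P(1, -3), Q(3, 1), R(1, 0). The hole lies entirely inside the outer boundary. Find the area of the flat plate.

305

Outer boundary:
Apply Gauss's area formula: 2A = Σ (x_i·y_{i+1} − x_{i+1}·y_i), indices taken mod 4.
P_1→P_2: (12)(15) − (-11)(1) = 191
P_2→P_3: (-11)(-15) − (0)(15) = 165
P_3→P_4: (0)(-15) − (5)(-15) = 75
P_4→P_1: (5)(1) − (12)(-15) = 185
Σ = 616
Area = |Σ|/2 = 308.
Hole:
Apply the surveyor's formula: 2A = Σ (x_i·y_{i+1} − x_{i+1}·y_i), indices taken mod 3.
Σ = (10) + (-1) + (-3) = 6
Area = |Σ|/2 = 3.
Net area = 308 − 3 = 305.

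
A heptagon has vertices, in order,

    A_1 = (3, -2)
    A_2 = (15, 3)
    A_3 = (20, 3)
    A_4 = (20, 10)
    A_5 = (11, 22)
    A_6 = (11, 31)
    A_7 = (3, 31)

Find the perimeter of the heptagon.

|A_1A_2| = √((12)² + (5)²) = √169 = 13
|A_2A_3| = √((5)² + (0)²) = √25 = 5
|A_3A_4| = √((0)² + (7)²) = √49 = 7
|A_4A_5| = √((-9)² + (12)²) = √225 = 15
|A_5A_6| = √((0)² + (9)²) = √81 = 9
|A_6A_7| = √((-8)² + (0)²) = √64 = 8
|A_7A_1| = √((0)² + (-33)²) = √1089 = 33
Perimeter = 13 + 5 + 7 + 15 + 9 + 8 + 33 = 90.

90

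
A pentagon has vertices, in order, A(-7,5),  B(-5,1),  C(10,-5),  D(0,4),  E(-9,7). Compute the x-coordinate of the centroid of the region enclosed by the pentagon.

Apply Gauss's area formula. First the cross-terms c_i = x_i·y_{i+1} − x_{i+1}·y_i:
  18, 15, 40, 36, 4  ⇒  2A = 113, A = 56.5.
Then Σ (x_i + x_{i+1})·c_i = -129, so x̄ = -129 / (6·56.5) = -43/113.

-43/113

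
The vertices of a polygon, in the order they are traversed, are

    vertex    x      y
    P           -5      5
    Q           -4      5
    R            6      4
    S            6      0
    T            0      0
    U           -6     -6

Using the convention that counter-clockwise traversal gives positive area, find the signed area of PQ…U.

-67.5

Apply the shoelace (surveyor's) formula: 2A = Σ (x_i·y_{i+1} − x_{i+1}·y_i), indices taken mod 6.
Σ = (-5) + (-46) + (-24) + (0) + (0) + (-60) = -135
Signed area = Σ/2 = -67.5 (negative ⇒ clockwise traversal).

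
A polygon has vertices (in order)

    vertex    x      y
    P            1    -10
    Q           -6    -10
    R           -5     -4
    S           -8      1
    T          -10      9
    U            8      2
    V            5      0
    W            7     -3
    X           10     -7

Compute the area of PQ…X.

Σ = (-70) + (-26) + (-37) + (-62) + (-92) + (-10) + (-15) + (-19) + (-93) = -424
Area = |Σ|/2 = 212.

212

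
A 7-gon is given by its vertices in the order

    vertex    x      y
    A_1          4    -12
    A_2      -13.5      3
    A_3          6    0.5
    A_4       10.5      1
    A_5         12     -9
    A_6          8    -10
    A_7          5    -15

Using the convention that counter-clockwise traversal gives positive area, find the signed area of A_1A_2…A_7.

Apply the shoelace (surveyor's) formula: 2A = Σ (x_i·y_{i+1} − x_{i+1}·y_i), indices taken mod 7.
Cross-terms: -150, -24.75, 0.75, -106.5, -48, -70, 0  ⇒  Σ = -398.5
Signed area = Σ/2 = -199.25 (negative ⇒ clockwise traversal).

-199.25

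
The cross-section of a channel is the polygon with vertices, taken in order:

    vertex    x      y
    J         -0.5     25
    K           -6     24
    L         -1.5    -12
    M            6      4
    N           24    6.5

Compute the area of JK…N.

Σ = (138) + (108) + (66) + (-57) + (603.25) = 858.25
Area = |Σ|/2 = 429.125.

429.125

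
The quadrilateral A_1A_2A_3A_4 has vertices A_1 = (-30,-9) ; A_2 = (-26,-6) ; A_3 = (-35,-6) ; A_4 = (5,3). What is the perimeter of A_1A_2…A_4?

|A_1A_2| = √((4)² + (3)²) = √25 = 5
|A_2A_3| = √((-9)² + (0)²) = √81 = 9
|A_3A_4| = √((40)² + (9)²) = √1681 = 41
|A_4A_1| = √((-35)² + (-12)²) = √1369 = 37
Perimeter = 5 + 9 + 41 + 37 = 92.

92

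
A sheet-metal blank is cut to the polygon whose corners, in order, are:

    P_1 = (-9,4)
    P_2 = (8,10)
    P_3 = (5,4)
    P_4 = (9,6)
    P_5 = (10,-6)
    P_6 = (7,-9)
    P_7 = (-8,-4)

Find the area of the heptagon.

238

Cross-terms: -122, -18, -6, -114, -48, -100, -68  ⇒  Σ = -476
Area = |Σ|/2 = 238.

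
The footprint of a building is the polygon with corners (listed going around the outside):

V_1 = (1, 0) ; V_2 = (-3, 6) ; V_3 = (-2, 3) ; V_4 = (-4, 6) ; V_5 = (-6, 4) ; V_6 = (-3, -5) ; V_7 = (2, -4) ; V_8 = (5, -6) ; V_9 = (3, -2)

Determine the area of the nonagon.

Σ = (6) + (3) + (0) + (20) + (42) + (22) + (8) + (8) + (2) = 111
Area = |Σ|/2 = 55.5.

55.5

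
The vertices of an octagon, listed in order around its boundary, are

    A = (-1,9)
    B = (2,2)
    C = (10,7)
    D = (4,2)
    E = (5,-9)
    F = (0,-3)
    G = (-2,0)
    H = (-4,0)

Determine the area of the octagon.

Apply the shoelace formula: 2A = Σ (x_i·y_{i+1} − x_{i+1}·y_i), indices taken mod 8.
Σ = (-20) + (-6) + (-8) + (-46) + (-15) + (-6) + (0) + (-36) = -137
Area = |Σ|/2 = 68.5.

68.5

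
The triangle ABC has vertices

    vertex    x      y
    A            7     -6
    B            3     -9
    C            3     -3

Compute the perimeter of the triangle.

|AB| = √((-4)² + (-3)²) = √25 = 5
|BC| = √((0)² + (6)²) = √36 = 6
|CA| = √((4)² + (-3)²) = √25 = 5
Perimeter = 5 + 6 + 5 = 16.

16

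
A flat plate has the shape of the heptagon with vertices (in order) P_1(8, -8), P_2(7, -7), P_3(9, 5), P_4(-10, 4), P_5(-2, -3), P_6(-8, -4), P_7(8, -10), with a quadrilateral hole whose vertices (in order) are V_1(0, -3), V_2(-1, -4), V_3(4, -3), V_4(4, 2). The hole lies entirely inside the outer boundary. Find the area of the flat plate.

155

Outer boundary:
P_1→P_2: (8)(-7) − (7)(-8) = 0
P_2→P_3: (7)(5) − (9)(-7) = 98
P_3→P_4: (9)(4) − (-10)(5) = 86
P_4→P_5: (-10)(-3) − (-2)(4) = 38
P_5→P_6: (-2)(-4) − (-8)(-3) = -16
P_6→P_7: (-8)(-10) − (8)(-4) = 112
P_7→P_1: (8)(-8) − (8)(-10) = 16
Σ = 334
Area = |Σ|/2 = 167.
Hole:
V_1→V_2: (0)(-4) − (-1)(-3) = -3
V_2→V_3: (-1)(-3) − (4)(-4) = 19
V_3→V_4: (4)(2) − (4)(-3) = 20
V_4→V_1: (4)(-3) − (0)(2) = -12
Σ = 24
Area = |Σ|/2 = 12.
Net area = 167 − 12 = 155.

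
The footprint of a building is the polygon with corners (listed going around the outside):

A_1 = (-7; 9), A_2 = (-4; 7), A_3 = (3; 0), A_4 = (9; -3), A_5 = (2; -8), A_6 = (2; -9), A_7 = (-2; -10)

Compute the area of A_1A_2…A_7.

118.5

Cross-terms: -13, -21, -9, -66, -2, -38, -88  ⇒  Σ = -237
Area = |Σ|/2 = 118.5.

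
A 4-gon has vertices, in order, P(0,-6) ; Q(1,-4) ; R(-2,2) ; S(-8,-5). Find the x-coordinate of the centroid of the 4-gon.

Apply the surveyor's formula. First the cross-terms c_i = x_i·y_{i+1} − x_{i+1}·y_i:
  6, -6, 26, 48  ⇒  2A = 74, A = 37.
Then Σ (x_i + x_{i+1})·c_i = -632, so x̄ = -632 / (6·37) = -316/111.

-316/111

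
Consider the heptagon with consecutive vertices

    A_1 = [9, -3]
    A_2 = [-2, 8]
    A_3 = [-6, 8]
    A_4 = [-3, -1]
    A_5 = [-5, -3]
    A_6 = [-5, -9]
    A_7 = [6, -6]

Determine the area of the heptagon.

141

Σ = (66) + (32) + (30) + (4) + (30) + (84) + (36) = 282
Area = |Σ|/2 = 141.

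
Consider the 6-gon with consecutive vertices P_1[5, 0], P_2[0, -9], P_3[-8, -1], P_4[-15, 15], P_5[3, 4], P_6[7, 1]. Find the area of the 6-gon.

193.5

Σ = (-45) + (-72) + (-135) + (-105) + (-25) + (-5) = -387
Area = |Σ|/2 = 193.5.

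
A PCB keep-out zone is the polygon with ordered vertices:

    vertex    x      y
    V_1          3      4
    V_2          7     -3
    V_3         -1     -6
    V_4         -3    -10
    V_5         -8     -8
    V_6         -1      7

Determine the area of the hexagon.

Apply Gauss's area formula: 2A = Σ (x_i·y_{i+1} − x_{i+1}·y_i), indices taken mod 6.
V_1→V_2: (3)(-3) − (7)(4) = -37
V_2→V_3: (7)(-6) − (-1)(-3) = -45
V_3→V_4: (-1)(-10) − (-3)(-6) = -8
V_4→V_5: (-3)(-8) − (-8)(-10) = -56
V_5→V_6: (-8)(7) − (-1)(-8) = -64
V_6→V_1: (-1)(4) − (3)(7) = -25
Σ = -235
Area = |Σ|/2 = 117.5.

117.5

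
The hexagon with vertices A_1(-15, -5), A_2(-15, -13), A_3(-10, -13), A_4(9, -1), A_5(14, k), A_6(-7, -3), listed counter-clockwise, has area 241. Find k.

13

Write out the shoelace sum; only the two edges meeting at A_5 involve k:
2·Area = [(9·k − 14·(-1)) + (14·(-3) − (-7)·k)] + 302
       = 16·k + 274 = 482
⇒ k = 13.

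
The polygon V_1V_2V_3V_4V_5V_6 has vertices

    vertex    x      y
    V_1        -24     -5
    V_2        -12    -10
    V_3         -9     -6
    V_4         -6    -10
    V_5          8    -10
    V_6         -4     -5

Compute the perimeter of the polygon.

70

|V_1V_2| = √((12)² + (-5)²) = √169 = 13
|V_2V_3| = √((3)² + (4)²) = √25 = 5
|V_3V_4| = √((3)² + (-4)²) = √25 = 5
|V_4V_5| = √((14)² + (0)²) = √196 = 14
|V_5V_6| = √((-12)² + (5)²) = √169 = 13
|V_6V_1| = √((-20)² + (0)²) = √400 = 20
Perimeter = 13 + 5 + 5 + 14 + 13 + 20 = 70.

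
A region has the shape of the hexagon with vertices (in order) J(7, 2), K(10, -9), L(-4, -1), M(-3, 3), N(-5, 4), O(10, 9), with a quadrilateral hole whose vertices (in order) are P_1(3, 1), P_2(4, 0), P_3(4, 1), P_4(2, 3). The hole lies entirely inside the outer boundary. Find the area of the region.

Outer boundary:
Σ = (-83) + (-46) + (-15) + (3) + (-85) + (-43) = -269
Area = |Σ|/2 = 134.5.
Hole:
Apply the shoelace (surveyor's) formula: 2A = Σ (x_i·y_{i+1} − x_{i+1}·y_i), indices taken mod 4.
Σ = (-4) + (4) + (10) + (-7) = 3
Area = |Σ|/2 = 1.5.
Net area = 134.5 − 1.5 = 133.

133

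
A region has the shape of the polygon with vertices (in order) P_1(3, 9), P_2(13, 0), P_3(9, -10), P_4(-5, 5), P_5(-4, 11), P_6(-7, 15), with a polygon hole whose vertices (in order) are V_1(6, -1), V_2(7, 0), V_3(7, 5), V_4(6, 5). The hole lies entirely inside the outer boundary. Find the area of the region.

183.5

Outer boundary:
Apply the surveyor's formula: 2A = Σ (x_i·y_{i+1} − x_{i+1}·y_i), indices taken mod 6.
P_1→P_2: (3)(0) − (13)(9) = -117
P_2→P_3: (13)(-10) − (9)(0) = -130
P_3→P_4: (9)(5) − (-5)(-10) = -5
P_4→P_5: (-5)(11) − (-4)(5) = -35
P_5→P_6: (-4)(15) − (-7)(11) = 17
P_6→P_1: (-7)(9) − (3)(15) = -108
Σ = -378
Area = |Σ|/2 = 189.
Hole:
V_1→V_2: (6)(0) − (7)(-1) = 7
V_2→V_3: (7)(5) − (7)(0) = 35
V_3→V_4: (7)(5) − (6)(5) = 5
V_4→V_1: (6)(-1) − (6)(5) = -36
Σ = 11
Area = |Σ|/2 = 5.5.
Net area = 189 − 5.5 = 183.5.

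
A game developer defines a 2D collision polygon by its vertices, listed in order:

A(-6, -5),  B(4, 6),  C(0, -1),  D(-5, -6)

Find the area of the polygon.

18

Apply the shoelace (surveyor's) formula: 2A = Σ (x_i·y_{i+1} − x_{i+1}·y_i), indices taken mod 4.
Cross-terms: -16, -4, -5, -11  ⇒  Σ = -36
Area = |Σ|/2 = 18.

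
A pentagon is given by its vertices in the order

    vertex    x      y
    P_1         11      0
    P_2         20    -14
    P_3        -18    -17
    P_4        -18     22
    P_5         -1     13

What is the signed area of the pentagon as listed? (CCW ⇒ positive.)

Σ = (-154) + (-592) + (-702) + (-212) + (-143) = -1803
Signed area = Σ/2 = -901.5 (negative ⇒ clockwise traversal).

-901.5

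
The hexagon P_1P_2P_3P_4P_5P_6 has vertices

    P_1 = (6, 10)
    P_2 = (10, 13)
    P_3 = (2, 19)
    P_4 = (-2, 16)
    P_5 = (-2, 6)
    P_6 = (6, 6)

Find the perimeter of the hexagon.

|P_1P_2| = √((4)² + (3)²) = √25 = 5
|P_2P_3| = √((-8)² + (6)²) = √100 = 10
|P_3P_4| = √((-4)² + (-3)²) = √25 = 5
|P_4P_5| = √((0)² + (-10)²) = √100 = 10
|P_5P_6| = √((8)² + (0)²) = √64 = 8
|P_6P_1| = √((0)² + (4)²) = √16 = 4
Perimeter = 5 + 10 + 5 + 10 + 8 + 4 = 42.

42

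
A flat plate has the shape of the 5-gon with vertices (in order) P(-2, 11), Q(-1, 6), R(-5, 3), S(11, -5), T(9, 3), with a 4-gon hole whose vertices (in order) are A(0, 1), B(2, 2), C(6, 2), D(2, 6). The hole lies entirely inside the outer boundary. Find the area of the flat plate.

88.5

Outer boundary:
P→Q: (-2)(6) − (-1)(11) = -1
Q→R: (-1)(3) − (-5)(6) = 27
R→S: (-5)(-5) − (11)(3) = -8
S→T: (11)(3) − (9)(-5) = 78
T→P: (9)(11) − (-2)(3) = 105
Σ = 201
Area = |Σ|/2 = 100.5.
Hole:
Apply the shoelace formula: 2A = Σ (x_i·y_{i+1} − x_{i+1}·y_i), indices taken mod 4.
A→B: (0)(2) − (2)(1) = -2
B→C: (2)(2) − (6)(2) = -8
C→D: (6)(6) − (2)(2) = 32
D→A: (2)(1) − (0)(6) = 2
Σ = 24
Area = |Σ|/2 = 12.
Net area = 100.5 − 12 = 88.5.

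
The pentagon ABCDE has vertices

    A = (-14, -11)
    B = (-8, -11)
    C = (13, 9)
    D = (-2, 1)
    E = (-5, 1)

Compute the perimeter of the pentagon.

|AB| = √((6)² + (0)²) = √36 = 6
|BC| = √((21)² + (20)²) = √841 = 29
|CD| = √((-15)² + (-8)²) = √289 = 17
|DE| = √((-3)² + (0)²) = √9 = 3
|EA| = √((-9)² + (-12)²) = √225 = 15
Perimeter = 6 + 29 + 17 + 3 + 15 = 70.

70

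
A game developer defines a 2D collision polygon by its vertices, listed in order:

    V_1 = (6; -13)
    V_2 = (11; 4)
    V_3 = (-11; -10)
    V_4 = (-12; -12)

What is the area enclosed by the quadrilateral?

170.5

Cross-terms: 167, -66, 12, 228  ⇒  Σ = 341
Area = |Σ|/2 = 170.5.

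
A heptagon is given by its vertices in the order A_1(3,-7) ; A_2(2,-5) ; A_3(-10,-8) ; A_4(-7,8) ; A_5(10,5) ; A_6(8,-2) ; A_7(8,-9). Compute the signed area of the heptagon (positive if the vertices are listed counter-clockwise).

Cross-terms: -1, -66, -136, -115, -60, -56, -29  ⇒  Σ = -463
Signed area = Σ/2 = -231.5 (negative ⇒ clockwise traversal).

-231.5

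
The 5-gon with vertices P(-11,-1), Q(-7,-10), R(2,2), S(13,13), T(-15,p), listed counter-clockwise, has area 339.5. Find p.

15

The doubled signed area Σ (x_i y_{i+1} − x_{i+1} y_i) is linear in p.
With p=0 it equals 319; the coefficient of p is 24 (from the two edges through T).
So 24·p + 319 = 2·339.5 = 679 ⇒ p = 15.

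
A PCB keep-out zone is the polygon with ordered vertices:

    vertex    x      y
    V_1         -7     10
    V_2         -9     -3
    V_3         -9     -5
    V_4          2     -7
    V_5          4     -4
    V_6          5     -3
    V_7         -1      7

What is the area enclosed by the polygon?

Σ = (111) + (18) + (73) + (20) + (8) + (32) + (39) = 301
Area = |Σ|/2 = 150.5.

150.5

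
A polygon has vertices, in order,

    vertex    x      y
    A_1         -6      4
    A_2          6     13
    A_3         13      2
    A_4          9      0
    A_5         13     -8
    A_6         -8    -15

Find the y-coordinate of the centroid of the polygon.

-125/73

Apply the shoelace formula. First the cross-terms c_i = x_i·y_{i+1} − x_{i+1}·y_i:
  -102, -157, -18, -72, -259, -122  ⇒  2A = -730, A = -365.
Then Σ (y_i + y_{i+1})·c_i = 3750, so ȳ = 3750 / (6·(-365)) = -125/73.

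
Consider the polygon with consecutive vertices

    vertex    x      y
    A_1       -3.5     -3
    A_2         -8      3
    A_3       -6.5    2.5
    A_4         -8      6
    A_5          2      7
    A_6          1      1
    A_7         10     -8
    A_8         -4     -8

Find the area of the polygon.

Apply Gauss's area formula: 2A = Σ (x_i·y_{i+1} − x_{i+1}·y_i), indices taken mod 8.
A_1→A_2: (-3.5)(3) − (-8)(-3) = -34.5
A_2→A_3: (-8)(2.5) − (-6.5)(3) = -0.5
A_3→A_4: (-6.5)(6) − (-8)(2.5) = -19
A_4→A_5: (-8)(7) − (2)(6) = -68
A_5→A_6: (2)(1) − (1)(7) = -5
A_6→A_7: (1)(-8) − (10)(1) = -18
A_7→A_8: (10)(-8) − (-4)(-8) = -112
A_8→A_1: (-4)(-3) − (-3.5)(-8) = -16
Σ = -273
Area = |Σ|/2 = 136.5.

136.5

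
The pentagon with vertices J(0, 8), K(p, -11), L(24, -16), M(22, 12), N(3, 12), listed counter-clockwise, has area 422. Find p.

Write out the shoelace sum; only the two edges meeting at K involve p:
2·Area = [(0·(-11) − p·8) + (p·(-16) − 24·(-11))] + 892
       = -24·p + 1156 = 844
⇒ p = 13.

13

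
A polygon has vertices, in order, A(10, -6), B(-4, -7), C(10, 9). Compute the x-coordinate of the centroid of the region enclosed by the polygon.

16/3

Apply Gauss's area formula. First the cross-terms c_i = x_i·y_{i+1} − x_{i+1}·y_i:
  -94, 34, -150  ⇒  2A = -210, A = -105.
Then Σ (x_i + x_{i+1})·c_i = -3360, so x̄ = -3360 / (6·(-105)) = 16/3.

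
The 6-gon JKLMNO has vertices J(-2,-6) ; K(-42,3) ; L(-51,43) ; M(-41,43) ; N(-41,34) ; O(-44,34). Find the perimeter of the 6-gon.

162

|JK| = √((-40)² + (9)²) = √1681 = 41
|KL| = √((-9)² + (40)²) = √1681 = 41
|LM| = √((10)² + (0)²) = √100 = 10
|MN| = √((0)² + (-9)²) = √81 = 9
|NO| = √((-3)² + (0)²) = √9 = 3
|OJ| = √((42)² + (-40)²) = √3364 = 58
Perimeter = 41 + 41 + 10 + 9 + 3 + 58 = 162.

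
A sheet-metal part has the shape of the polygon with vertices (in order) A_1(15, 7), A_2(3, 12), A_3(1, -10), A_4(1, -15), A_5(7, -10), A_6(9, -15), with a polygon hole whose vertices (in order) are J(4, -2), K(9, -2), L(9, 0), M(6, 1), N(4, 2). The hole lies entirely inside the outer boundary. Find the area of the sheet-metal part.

225.5

Outer boundary:
Apply the shoelace (surveyor's) formula: 2A = Σ (x_i·y_{i+1} − x_{i+1}·y_i), indices taken mod 6.
Σ = (159) + (-42) + (-5) + (95) + (-15) + (288) = 480
Area = |Σ|/2 = 240.
Hole:
Apply the surveyor's formula: 2A = Σ (x_i·y_{i+1} − x_{i+1}·y_i), indices taken mod 5.
Cross-terms: 10, 18, 9, 8, -16  ⇒  Σ = 29
Area = |Σ|/2 = 14.5.
Net area = 240 − 14.5 = 225.5.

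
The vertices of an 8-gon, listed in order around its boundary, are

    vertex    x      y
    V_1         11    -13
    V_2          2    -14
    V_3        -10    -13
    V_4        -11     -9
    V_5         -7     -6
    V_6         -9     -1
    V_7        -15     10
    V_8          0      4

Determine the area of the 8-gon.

Apply Gauss's area formula: 2A = Σ (x_i·y_{i+1} − x_{i+1}·y_i), indices taken mod 8.
Σ = (-128) + (-166) + (-53) + (3) + (-47) + (-105) + (-60) + (-44) = -600
Area = |Σ|/2 = 300.

300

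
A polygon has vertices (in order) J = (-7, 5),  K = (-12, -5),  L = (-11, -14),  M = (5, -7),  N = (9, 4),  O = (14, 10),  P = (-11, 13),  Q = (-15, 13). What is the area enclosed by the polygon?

416

Apply the surveyor's formula: 2A = Σ (x_i·y_{i+1} − x_{i+1}·y_i), indices taken mod 8.
Cross-terms: 95, 113, 147, 83, 34, 292, 52, 16  ⇒  Σ = 832
Area = |Σ|/2 = 416.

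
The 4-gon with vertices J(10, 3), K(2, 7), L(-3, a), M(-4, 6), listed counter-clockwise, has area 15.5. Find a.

6

The doubled signed area Σ (x_i y_{i+1} − x_{i+1} y_i) is linear in a.
With a=0 it equals -5; the coefficient of a is 6 (from the two edges through L).
So 6·a + -5 = 2·15.5 = 31 ⇒ a = 6.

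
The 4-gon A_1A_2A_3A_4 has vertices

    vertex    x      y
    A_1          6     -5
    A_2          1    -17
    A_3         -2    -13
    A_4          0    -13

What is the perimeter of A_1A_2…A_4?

|A_1A_2| = √((-5)² + (-12)²) = √169 = 13
|A_2A_3| = √((-3)² + (4)²) = √25 = 5
|A_3A_4| = √((2)² + (0)²) = √4 = 2
|A_4A_1| = √((6)² + (8)²) = √100 = 10
Perimeter = 13 + 5 + 2 + 10 = 30.

30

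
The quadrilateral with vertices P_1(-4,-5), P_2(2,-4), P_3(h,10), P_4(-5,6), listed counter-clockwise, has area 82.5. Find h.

2

Write out the shoelace sum; only the two edges meeting at P_3 involve h:
2·Area = [(2·10 − h·(-4)) + (h·6 − (-5)·10)] + 75
       = 10·h + 145 = 165
⇒ h = 2.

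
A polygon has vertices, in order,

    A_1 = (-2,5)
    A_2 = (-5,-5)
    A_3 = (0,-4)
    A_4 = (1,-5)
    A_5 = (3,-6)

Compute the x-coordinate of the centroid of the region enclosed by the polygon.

-302/213

Apply Gauss's area formula. First the cross-terms c_i = x_i·y_{i+1} − x_{i+1}·y_i:
  35, 20, 4, 9, 3  ⇒  2A = 71, A = 35.5.
Then Σ (x_i + x_{i+1})·c_i = -302, so x̄ = -302 / (6·35.5) = -302/213.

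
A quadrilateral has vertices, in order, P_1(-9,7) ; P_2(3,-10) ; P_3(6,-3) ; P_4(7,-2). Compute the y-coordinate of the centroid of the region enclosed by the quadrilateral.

-19/12

Apply Gauss's area formula. First the cross-terms c_i = x_i·y_{i+1} − x_{i+1}·y_i:
  69, 51, 9, 31  ⇒  2A = 160, A = 80.
Then Σ (y_i + y_{i+1})·c_i = -760, so ȳ = -760 / (6·80) = -19/12.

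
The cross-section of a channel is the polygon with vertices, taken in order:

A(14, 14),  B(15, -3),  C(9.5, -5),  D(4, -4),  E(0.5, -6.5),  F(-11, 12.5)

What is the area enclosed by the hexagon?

367.375

Σ = (-252) + (-46.5) + (-18) + (-24) + (-65.25) + (-329) = -734.75
Area = |Σ|/2 = 367.375.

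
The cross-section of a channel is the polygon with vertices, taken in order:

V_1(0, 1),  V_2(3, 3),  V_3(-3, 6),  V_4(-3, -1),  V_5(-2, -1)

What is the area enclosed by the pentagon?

Σ = (-3) + (27) + (21) + (1) + (-2) = 44
Area = |Σ|/2 = 22.

22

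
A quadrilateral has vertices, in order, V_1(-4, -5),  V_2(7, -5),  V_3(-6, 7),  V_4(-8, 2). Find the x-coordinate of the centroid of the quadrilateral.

-168/83

Apply Gauss's area formula. First the cross-terms c_i = x_i·y_{i+1} − x_{i+1}·y_i:
  55, 19, 44, 48  ⇒  2A = 166, A = 83.
Then Σ (x_i + x_{i+1})·c_i = -1008, so x̄ = -1008 / (6·83) = -168/83.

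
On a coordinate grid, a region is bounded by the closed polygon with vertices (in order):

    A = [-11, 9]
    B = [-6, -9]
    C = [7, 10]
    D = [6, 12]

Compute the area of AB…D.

Apply the surveyor's formula: 2A = Σ (x_i·y_{i+1} − x_{i+1}·y_i), indices taken mod 4.
Cross-terms: 153, 3, 24, 186  ⇒  Σ = 366
Area = |Σ|/2 = 183.

183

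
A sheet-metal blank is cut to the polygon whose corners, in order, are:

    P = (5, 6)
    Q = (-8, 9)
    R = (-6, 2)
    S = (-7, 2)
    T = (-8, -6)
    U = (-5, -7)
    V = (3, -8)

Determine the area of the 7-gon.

168

Σ = (93) + (38) + (2) + (58) + (26) + (61) + (58) = 336
Area = |Σ|/2 = 168.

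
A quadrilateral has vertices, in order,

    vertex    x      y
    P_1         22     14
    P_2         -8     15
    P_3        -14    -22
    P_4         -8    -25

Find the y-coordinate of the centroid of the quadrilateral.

-2/3

Apply the surveyor's formula. First the cross-terms c_i = x_i·y_{i+1} − x_{i+1}·y_i:
  442, 386, 174, 438  ⇒  2A = 1440, A = 720.
Then Σ (y_i + y_{i+1})·c_i = -2880, so ȳ = -2880 / (6·720) = -2/3.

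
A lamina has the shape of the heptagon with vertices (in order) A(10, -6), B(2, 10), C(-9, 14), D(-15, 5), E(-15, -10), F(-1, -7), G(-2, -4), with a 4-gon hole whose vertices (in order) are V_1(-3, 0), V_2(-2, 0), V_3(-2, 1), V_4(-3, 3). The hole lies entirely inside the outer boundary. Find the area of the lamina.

Outer boundary:
Cross-terms: 112, 118, 165, 225, 95, -10, 52  ⇒  Σ = 757
Area = |Σ|/2 = 378.5.
Hole:
Σ = (0) + (-2) + (-3) + (9) = 4
Area = |Σ|/2 = 2.
Net area = 378.5 − 2 = 376.5.

376.5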